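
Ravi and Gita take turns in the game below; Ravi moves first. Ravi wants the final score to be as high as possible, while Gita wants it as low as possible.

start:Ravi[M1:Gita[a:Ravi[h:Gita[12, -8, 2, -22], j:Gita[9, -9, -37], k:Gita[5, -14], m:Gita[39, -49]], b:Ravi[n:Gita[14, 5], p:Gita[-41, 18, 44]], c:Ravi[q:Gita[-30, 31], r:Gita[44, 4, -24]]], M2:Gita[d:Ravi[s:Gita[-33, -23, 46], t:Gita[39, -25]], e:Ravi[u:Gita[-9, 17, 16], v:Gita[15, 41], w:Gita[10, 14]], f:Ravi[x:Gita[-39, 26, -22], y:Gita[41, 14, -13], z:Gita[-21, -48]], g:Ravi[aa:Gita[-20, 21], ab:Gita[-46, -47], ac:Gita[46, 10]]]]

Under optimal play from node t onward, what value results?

t (Gita): min(39, -25) = -25

-25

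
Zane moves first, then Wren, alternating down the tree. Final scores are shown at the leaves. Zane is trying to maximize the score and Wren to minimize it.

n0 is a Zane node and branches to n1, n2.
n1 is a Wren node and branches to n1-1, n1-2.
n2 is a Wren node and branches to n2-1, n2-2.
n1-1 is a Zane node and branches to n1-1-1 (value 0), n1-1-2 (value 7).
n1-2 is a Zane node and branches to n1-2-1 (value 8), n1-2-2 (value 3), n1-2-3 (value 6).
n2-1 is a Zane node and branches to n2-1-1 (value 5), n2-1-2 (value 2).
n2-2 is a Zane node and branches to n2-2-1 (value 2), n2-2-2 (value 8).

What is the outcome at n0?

7

n1-1 (Zane): max(0, 7) = 7
n1-2 (Zane): max(8, 3, 6) = 8
n1 (Wren): min(7, 8) = 7
n2-1 (Zane): max(5, 2) = 5
n2-2 (Zane): max(2, 8) = 8
n2 (Wren): min(5, 8) = 5
n0 (Zane): max(7, 5) = 7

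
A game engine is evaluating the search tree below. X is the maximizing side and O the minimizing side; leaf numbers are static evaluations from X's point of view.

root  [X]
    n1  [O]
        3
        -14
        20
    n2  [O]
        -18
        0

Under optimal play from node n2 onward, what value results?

-18

n2 (O): min(-18, 0) = -18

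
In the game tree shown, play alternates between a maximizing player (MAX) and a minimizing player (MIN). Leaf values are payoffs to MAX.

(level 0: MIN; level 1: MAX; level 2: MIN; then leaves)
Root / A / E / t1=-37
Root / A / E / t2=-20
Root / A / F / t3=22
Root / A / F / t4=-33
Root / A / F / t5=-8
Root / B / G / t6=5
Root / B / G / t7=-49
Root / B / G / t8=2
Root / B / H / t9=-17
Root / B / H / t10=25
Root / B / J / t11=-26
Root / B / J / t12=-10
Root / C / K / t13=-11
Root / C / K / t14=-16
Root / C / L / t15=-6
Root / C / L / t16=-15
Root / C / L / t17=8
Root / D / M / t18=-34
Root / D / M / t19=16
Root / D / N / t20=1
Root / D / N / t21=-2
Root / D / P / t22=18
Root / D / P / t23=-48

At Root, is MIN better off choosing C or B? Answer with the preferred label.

K (MIN): min(-11, -16) = -16
L (MIN): min(-6, -15, 8) = -15
C (MAX): max(-16, -15) = -15
G (MIN): min(5, -49, 2) = -49
H (MIN): min(-17, 25) = -17
J (MIN): min(-26, -10) = -26
B (MAX): max(-49, -17, -26) = -17
MIN prefers the lower value; C=-15, B=-17. B is better since -17 < -15.

B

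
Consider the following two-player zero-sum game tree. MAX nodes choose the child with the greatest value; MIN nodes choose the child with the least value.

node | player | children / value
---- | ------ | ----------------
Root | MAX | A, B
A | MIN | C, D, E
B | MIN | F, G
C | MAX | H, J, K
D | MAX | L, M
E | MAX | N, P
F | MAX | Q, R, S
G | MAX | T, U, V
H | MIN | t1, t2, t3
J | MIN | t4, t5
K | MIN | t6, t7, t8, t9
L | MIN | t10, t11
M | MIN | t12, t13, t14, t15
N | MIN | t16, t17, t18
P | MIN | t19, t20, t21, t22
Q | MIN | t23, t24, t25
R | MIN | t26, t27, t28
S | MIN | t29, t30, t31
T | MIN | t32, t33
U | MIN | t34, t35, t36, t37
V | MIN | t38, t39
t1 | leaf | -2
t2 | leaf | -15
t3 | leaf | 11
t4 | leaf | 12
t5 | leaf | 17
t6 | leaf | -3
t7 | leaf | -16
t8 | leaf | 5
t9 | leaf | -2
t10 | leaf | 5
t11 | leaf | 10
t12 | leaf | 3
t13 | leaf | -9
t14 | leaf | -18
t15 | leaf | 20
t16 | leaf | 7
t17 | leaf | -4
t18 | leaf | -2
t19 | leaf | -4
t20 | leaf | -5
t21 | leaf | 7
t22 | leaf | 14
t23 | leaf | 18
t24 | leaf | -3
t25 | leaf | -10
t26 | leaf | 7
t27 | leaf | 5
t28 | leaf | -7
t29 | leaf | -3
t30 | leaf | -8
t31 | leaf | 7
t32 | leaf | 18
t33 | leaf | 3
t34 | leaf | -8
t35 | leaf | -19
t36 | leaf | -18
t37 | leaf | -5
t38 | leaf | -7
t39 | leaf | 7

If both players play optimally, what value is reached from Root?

-4

H (MIN): min(-2, -15, 11) = -15
J (MIN): min(12, 17) = 12
K (MIN): min(-3, -16, 5, -2) = -16
C (MAX): max(-15, 12, -16) = 12
L (MIN): min(5, 10) = 5
M (MIN): min(3, -9, -18, 20) = -18
D (MAX): max(5, -18) = 5
N (MIN): min(7, -4, -2) = -4
P (MIN): min(-4, -5, 7, 14) = -5
E (MAX): max(-4, -5) = -4
A (MIN): min(12, 5, -4) = -4
Q (MIN): min(18, -3, -10) = -10
R (MIN): min(7, 5, -7) = -7
S (MIN): min(-3, -8, 7) = -8
F (MAX): max(-10, -7, -8) = -7
T (MIN): min(18, 3) = 3
U (MIN): min(-8, -19, -18, -5) = -19
V (MIN): min(-7, 7) = -7
G (MAX): max(3, -19, -7) = 3
B (MIN): min(-7, 3) = -7
Root (MAX): max(-4, -7) = -4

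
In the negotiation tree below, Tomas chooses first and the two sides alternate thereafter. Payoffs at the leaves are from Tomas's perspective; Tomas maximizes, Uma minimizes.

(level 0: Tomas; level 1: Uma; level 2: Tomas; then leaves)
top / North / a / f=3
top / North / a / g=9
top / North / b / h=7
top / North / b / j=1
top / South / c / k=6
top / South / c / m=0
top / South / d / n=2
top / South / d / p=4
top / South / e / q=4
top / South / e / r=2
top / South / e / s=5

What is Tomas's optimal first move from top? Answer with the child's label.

a (Tomas): max(3, 9) = 9
b (Tomas): max(7, 1) = 7
North (Uma): min(9, 7) = 7
c (Tomas): max(6, 0) = 6
d (Tomas): max(2, 4) = 4
e (Tomas): max(4, 2, 5) = 5
South (Uma): min(6, 4, 5) = 4
top (Tomas): max(7, 4) = 7
Tomas at top wants the highest of {North=7, South=4}, so chooses North.

North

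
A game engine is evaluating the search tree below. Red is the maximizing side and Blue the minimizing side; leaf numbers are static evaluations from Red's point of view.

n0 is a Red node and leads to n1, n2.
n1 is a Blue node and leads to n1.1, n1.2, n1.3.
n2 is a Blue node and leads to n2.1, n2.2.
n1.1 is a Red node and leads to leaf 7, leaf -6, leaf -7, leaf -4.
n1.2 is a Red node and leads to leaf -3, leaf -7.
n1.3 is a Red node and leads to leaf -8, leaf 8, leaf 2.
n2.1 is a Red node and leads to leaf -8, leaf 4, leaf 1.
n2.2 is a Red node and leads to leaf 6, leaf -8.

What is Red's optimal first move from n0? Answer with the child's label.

n1.1 (Red): max(7, -6, -7, -4) = 7
n1.2 (Red): max(-3, -7) = -3
n1.3 (Red): max(-8, 8, 2) = 8
n1 (Blue): min(7, -3, 8) = -3
n2.1 (Red): max(-8, 4, 1) = 4
n2.2 (Red): max(6, -8) = 6
n2 (Blue): min(4, 6) = 4
n0 (Red): max(-3, 4) = 4
Red at n0 wants the highest of {n1=-3, n2=4}, so chooses n2.

n2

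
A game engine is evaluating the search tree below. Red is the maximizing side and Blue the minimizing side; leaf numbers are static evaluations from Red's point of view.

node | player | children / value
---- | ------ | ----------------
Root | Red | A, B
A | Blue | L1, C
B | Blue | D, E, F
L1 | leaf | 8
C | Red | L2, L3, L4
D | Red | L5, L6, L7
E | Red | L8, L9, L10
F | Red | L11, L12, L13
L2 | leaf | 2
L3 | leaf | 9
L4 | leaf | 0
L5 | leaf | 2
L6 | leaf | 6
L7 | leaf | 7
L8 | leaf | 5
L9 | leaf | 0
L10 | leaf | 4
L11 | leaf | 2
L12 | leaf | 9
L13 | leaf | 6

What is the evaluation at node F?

F (Red): max(2, 9, 6) = 9

9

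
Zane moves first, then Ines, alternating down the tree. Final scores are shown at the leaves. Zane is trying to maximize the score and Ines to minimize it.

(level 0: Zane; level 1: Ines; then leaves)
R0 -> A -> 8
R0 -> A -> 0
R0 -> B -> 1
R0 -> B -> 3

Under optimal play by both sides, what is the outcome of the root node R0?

1

A (Ines): min(8, 0) = 0
B (Ines): min(1, 3) = 1
R0 (Zane): max(0, 1) = 1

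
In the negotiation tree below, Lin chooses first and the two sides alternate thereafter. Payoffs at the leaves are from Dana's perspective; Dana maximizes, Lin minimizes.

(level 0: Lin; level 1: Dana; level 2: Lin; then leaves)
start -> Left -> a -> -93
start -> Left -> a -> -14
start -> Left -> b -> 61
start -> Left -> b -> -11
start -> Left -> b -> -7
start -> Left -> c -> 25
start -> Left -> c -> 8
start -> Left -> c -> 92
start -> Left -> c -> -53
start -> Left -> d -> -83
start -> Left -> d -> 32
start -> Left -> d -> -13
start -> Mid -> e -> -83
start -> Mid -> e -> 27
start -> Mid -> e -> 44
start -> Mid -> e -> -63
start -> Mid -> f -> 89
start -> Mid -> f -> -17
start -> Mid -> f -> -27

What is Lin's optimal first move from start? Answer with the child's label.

a (Lin): min(-93, -14) = -93
b (Lin): min(61, -11, -7) = -11
c (Lin): min(25, 8, 92, -53) = -53
d (Lin): min(-83, 32, -13) = -83
Left (Dana): max(-93, -11, -53, -83) = -11
e (Lin): min(-83, 27, 44, -63) = -83
f (Lin): min(89, -17, -27) = -27
Mid (Dana): max(-83, -27) = -27
start (Lin): min(-11, -27) = -27
Lin at start wants the lowest of {Left=-11, Mid=-27}, so chooses Mid.

Mid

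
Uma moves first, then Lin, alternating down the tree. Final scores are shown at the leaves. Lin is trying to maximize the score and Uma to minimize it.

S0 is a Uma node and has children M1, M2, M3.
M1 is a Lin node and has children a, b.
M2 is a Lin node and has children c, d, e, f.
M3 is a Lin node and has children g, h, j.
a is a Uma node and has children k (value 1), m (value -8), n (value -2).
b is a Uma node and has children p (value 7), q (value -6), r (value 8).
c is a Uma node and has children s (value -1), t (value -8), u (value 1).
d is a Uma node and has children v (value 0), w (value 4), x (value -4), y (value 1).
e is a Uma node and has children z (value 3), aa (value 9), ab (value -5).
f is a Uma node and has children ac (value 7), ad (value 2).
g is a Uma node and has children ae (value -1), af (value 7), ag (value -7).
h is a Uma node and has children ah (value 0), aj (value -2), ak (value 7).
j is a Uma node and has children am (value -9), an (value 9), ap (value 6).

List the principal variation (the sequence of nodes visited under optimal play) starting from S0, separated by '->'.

S0 -> M1 -> b -> q

a (Uma): min(1, -8, -2) = -8
b (Uma): min(7, -6, 8) = -6
M1 (Lin): max(-8, -6) = -6
c (Uma): min(-1, -8, 1) = -8
d (Uma): min(0, 4, -4, 1) = -4
e (Uma): min(3, 9, -5) = -5
f (Uma): min(7, 2) = 2
M2 (Lin): max(-8, -4, -5, 2) = 2
g (Uma): min(-1, 7, -7) = -7
h (Uma): min(0, -2, 7) = -2
j (Uma): min(-9, 9, 6) = -9
M3 (Lin): max(-7, -2, -9) = -2
S0 (Uma): min(-6, 2, -2) = -6
At S0, Uma picks M1 (lowest: -6).
At M1, Lin picks b (highest: -6).
At b, Uma picks q (lowest: -6).
Terminal value -6.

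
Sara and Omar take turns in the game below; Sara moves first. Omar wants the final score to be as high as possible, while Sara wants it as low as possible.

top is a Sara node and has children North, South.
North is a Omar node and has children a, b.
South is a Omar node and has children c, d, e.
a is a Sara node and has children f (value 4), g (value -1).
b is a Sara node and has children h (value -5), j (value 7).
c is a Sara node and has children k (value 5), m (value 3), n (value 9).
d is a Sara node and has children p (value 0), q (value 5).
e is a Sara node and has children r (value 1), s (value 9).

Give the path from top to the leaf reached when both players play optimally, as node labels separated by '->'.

top -> North -> a -> g

a (Sara): min(4, -1) = -1
b (Sara): min(-5, 7) = -5
North (Omar): max(-1, -5) = -1
c (Sara): min(5, 3, 9) = 3
d (Sara): min(0, 5) = 0
e (Sara): min(1, 9) = 1
South (Omar): max(3, 0, 1) = 3
top (Sara): min(-1, 3) = -1
At top, Sara picks North (lowest: -1).
At North, Omar picks a (highest: -1).
At a, Sara picks g (lowest: -1).
Terminal value -1.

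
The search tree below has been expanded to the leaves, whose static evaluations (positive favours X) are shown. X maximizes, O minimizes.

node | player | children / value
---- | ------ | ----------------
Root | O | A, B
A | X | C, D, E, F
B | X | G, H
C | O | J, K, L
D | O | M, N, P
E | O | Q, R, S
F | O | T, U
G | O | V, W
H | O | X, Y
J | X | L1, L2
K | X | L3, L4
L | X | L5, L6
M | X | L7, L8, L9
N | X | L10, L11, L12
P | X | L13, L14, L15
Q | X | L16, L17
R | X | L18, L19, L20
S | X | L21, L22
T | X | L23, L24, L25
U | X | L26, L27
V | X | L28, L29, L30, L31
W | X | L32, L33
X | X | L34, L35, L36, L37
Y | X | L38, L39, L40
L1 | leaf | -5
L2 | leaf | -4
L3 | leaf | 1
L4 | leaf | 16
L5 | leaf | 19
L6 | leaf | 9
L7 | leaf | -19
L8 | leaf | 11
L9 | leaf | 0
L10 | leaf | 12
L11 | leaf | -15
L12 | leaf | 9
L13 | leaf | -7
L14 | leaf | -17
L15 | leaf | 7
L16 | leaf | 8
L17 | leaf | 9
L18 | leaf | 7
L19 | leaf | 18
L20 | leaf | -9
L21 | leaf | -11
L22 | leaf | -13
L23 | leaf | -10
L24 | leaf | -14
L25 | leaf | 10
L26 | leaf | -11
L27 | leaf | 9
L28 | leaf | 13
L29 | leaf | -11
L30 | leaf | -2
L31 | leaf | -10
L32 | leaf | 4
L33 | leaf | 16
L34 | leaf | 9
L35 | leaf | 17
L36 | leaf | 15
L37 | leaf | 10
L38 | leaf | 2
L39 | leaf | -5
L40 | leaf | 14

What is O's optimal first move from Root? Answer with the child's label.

A

J (X): max(-5, -4) = -4
K (X): max(1, 16) = 16
L (X): max(19, 9) = 19
C (O): min(-4, 16, 19) = -4
M (X): max(-19, 11, 0) = 11
N (X): max(12, -15, 9) = 12
P (X): max(-7, -17, 7) = 7
D (O): min(11, 12, 7) = 7
Q (X): max(8, 9) = 9
R (X): max(7, 18, -9) = 18
S (X): max(-11, -13) = -11
E (O): min(9, 18, -11) = -11
T (X): max(-10, -14, 10) = 10
U (X): max(-11, 9) = 9
F (O): min(10, 9) = 9
A (X): max(-4, 7, -11, 9) = 9
V (X): max(13, -11, -2, -10) = 13
W (X): max(4, 16) = 16
G (O): min(13, 16) = 13
X (X): max(9, 17, 15, 10) = 17
Y (X): max(2, -5, 14) = 14
H (O): min(17, 14) = 14
B (X): max(13, 14) = 14
Root (O): min(9, 14) = 9
O at Root wants the lowest of {A=9, B=14}, so chooses A.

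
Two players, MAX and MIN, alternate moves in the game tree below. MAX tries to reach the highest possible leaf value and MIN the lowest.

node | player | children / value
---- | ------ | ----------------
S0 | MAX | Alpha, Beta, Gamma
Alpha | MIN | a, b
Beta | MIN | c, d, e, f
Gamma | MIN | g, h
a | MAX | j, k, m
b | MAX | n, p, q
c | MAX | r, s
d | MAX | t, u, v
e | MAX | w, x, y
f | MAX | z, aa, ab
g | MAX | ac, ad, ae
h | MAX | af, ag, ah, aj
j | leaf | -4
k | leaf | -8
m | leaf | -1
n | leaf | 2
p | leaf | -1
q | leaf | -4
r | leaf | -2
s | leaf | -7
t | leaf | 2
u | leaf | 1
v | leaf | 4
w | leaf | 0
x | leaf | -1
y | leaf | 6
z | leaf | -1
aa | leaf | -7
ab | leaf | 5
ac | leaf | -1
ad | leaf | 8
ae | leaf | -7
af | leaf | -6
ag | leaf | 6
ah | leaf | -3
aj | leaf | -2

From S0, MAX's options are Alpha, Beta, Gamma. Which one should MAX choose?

Gamma

a (MAX): max(-4, -8, -1) = -1
b (MAX): max(2, -1, -4) = 2
Alpha (MIN): min(-1, 2) = -1
c (MAX): max(-2, -7) = -2
d (MAX): max(2, 1, 4) = 4
e (MAX): max(0, -1, 6) = 6
f (MAX): max(-1, -7, 5) = 5
Beta (MIN): min(-2, 4, 6, 5) = -2
g (MAX): max(-1, 8, -7) = 8
h (MAX): max(-6, 6, -3, -2) = 6
Gamma (MIN): min(8, 6) = 6
S0 (MAX): max(-1, -2, 6) = 6
MAX at S0 wants the highest of {Alpha=-1, Beta=-2, Gamma=6}, so chooses Gamma.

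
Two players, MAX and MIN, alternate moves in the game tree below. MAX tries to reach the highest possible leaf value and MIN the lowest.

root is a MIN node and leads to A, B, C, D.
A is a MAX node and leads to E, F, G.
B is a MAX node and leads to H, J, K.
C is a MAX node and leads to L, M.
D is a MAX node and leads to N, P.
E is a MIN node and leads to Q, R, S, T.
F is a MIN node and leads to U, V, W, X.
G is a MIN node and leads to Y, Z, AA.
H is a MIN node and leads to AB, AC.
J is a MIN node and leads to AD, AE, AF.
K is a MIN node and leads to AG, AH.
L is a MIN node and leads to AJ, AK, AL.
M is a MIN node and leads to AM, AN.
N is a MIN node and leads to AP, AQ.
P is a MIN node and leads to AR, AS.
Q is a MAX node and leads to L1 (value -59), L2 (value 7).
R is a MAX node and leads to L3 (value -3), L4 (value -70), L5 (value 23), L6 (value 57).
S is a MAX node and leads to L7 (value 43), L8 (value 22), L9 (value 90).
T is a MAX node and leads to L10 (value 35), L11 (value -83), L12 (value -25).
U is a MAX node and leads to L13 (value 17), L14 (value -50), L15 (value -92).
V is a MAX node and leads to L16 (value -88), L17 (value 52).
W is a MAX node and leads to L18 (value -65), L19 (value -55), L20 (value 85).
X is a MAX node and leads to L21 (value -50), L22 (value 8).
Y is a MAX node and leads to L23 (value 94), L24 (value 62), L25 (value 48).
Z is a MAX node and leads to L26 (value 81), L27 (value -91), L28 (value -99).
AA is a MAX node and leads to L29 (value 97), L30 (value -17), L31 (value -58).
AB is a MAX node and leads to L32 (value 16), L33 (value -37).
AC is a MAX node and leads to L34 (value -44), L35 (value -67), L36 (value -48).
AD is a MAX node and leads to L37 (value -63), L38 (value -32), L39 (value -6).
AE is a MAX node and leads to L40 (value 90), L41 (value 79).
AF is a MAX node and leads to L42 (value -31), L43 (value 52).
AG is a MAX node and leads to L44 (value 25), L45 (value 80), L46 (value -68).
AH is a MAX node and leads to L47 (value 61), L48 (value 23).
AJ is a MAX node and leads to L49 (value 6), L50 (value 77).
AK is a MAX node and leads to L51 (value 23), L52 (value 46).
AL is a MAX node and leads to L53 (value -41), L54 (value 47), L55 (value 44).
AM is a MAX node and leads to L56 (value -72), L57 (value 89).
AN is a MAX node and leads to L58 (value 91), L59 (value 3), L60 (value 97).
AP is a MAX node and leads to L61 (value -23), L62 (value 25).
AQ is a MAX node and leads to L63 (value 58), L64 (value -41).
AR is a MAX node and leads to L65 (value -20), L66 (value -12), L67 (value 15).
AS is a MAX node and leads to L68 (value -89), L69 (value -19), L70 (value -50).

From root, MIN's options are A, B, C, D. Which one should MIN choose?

D

Q (MAX): max(-59, 7) = 7
R (MAX): max(-3, -70, 23, 57) = 57
S (MAX): max(43, 22, 90) = 90
T (MAX): max(35, -83, -25) = 35
E (MIN): min(7, 57, 90, 35) = 7
U (MAX): max(17, -50, -92) = 17
V (MAX): max(-88, 52) = 52
W (MAX): max(-65, -55, 85) = 85
X (MAX): max(-50, 8) = 8
F (MIN): min(17, 52, 85, 8) = 8
Y (MAX): max(94, 62, 48) = 94
Z (MAX): max(81, -91, -99) = 81
AA (MAX): max(97, -17, -58) = 97
G (MIN): min(94, 81, 97) = 81
A (MAX): max(7, 8, 81) = 81
AB (MAX): max(16, -37) = 16
AC (MAX): max(-44, -67, -48) = -44
H (MIN): min(16, -44) = -44
AD (MAX): max(-63, -32, -6) = -6
AE (MAX): max(90, 79) = 90
AF (MAX): max(-31, 52) = 52
J (MIN): min(-6, 90, 52) = -6
AG (MAX): max(25, 80, -68) = 80
AH (MAX): max(61, 23) = 61
K (MIN): min(80, 61) = 61
B (MAX): max(-44, -6, 61) = 61
AJ (MAX): max(6, 77) = 77
AK (MAX): max(23, 46) = 46
AL (MAX): max(-41, 47, 44) = 47
L (MIN): min(77, 46, 47) = 46
AM (MAX): max(-72, 89) = 89
AN (MAX): max(91, 3, 97) = 97
M (MIN): min(89, 97) = 89
C (MAX): max(46, 89) = 89
AP (MAX): max(-23, 25) = 25
AQ (MAX): max(58, -41) = 58
N (MIN): min(25, 58) = 25
AR (MAX): max(-20, -12, 15) = 15
AS (MAX): max(-89, -19, -50) = -19
P (MIN): min(15, -19) = -19
D (MAX): max(25, -19) = 25
root (MIN): min(81, 61, 89, 25) = 25
MIN at root wants the lowest of {A=81, B=61, C=89, D=25}, so chooses D.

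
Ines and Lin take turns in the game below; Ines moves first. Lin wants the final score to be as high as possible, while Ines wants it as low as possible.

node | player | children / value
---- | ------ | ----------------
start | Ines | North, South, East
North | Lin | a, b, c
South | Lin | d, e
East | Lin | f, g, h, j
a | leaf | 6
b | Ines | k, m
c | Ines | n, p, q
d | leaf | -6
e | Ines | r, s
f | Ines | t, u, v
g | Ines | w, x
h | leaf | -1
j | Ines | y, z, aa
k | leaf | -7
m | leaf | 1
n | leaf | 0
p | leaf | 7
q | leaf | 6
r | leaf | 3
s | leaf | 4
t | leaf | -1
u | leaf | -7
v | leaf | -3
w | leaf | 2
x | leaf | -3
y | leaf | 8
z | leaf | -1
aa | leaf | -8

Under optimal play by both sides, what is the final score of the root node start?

b (Ines): min(-7, 1) = -7
c (Ines): min(0, 7, 6) = 0
North (Lin): max(6, -7, 0) = 6
e (Ines): min(3, 4) = 3
South (Lin): max(-6, 3) = 3
f (Ines): min(-1, -7, -3) = -7
g (Ines): min(2, -3) = -3
j (Ines): min(8, -1, -8) = -8
East (Lin): max(-7, -3, -1, -8) = -1
start (Ines): min(6, 3, -1) = -1

-1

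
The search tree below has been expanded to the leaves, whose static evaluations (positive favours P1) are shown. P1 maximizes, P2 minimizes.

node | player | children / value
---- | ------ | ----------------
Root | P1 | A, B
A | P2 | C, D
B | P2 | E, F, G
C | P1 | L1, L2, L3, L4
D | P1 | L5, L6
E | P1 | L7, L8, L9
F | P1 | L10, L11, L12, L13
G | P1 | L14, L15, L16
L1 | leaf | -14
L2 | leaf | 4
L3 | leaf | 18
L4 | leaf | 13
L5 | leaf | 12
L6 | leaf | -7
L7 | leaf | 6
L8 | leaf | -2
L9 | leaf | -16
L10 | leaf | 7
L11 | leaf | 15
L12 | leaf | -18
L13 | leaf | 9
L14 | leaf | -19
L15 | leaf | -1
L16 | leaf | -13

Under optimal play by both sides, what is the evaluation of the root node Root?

C (P1): max(-14, 4, 18, 13) = 18
D (P1): max(12, -7) = 12
A (P2): min(18, 12) = 12
E (P1): max(6, -2, -16) = 6
F (P1): max(7, 15, -18, 9) = 15
G (P1): max(-19, -1, -13) = -1
B (P2): min(6, 15, -1) = -1
Root (P1): max(12, -1) = 12

12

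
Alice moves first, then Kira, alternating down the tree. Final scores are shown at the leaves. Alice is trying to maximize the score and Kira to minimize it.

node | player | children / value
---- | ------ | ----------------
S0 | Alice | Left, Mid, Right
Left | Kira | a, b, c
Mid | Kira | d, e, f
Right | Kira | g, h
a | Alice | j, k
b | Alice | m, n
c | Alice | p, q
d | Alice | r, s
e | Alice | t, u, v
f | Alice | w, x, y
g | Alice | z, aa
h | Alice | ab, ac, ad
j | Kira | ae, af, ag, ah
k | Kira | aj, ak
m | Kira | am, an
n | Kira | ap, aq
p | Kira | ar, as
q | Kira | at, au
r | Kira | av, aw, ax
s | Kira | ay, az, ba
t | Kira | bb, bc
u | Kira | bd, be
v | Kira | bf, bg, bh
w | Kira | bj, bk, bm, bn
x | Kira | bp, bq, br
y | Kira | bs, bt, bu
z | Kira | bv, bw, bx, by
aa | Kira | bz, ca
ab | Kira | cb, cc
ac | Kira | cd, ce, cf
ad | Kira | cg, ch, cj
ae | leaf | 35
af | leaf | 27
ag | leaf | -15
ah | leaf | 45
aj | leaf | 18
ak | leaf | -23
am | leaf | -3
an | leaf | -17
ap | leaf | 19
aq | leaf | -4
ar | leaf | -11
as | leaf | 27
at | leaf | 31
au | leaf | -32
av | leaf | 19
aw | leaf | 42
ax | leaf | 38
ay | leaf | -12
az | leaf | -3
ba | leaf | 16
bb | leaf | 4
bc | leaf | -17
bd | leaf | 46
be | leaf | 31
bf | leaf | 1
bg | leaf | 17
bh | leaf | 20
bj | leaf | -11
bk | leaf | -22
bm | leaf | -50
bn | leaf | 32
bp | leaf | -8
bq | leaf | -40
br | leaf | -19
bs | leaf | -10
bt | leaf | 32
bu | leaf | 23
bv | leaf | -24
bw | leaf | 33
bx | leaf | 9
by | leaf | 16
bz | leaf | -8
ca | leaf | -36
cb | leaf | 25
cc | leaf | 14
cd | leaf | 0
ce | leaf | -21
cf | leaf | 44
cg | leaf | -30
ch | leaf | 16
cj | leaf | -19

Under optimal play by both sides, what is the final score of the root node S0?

-10

j (Kira): min(35, 27, -15, 45) = -15
k (Kira): min(18, -23) = -23
a (Alice): max(-15, -23) = -15
m (Kira): min(-3, -17) = -17
n (Kira): min(19, -4) = -4
b (Alice): max(-17, -4) = -4
p (Kira): min(-11, 27) = -11
q (Kira): min(31, -32) = -32
c (Alice): max(-11, -32) = -11
Left (Kira): min(-15, -4, -11) = -15
r (Kira): min(19, 42, 38) = 19
s (Kira): min(-12, -3, 16) = -12
d (Alice): max(19, -12) = 19
t (Kira): min(4, -17) = -17
u (Kira): min(46, 31) = 31
v (Kira): min(1, 17, 20) = 1
e (Alice): max(-17, 31, 1) = 31
w (Kira): min(-11, -22, -50, 32) = -50
x (Kira): min(-8, -40, -19) = -40
y (Kira): min(-10, 32, 23) = -10
f (Alice): max(-50, -40, -10) = -10
Mid (Kira): min(19, 31, -10) = -10
z (Kira): min(-24, 33, 9, 16) = -24
aa (Kira): min(-8, -36) = -36
g (Alice): max(-24, -36) = -24
ab (Kira): min(25, 14) = 14
ac (Kira): min(0, -21, 44) = -21
ad (Kira): min(-30, 16, -19) = -30
h (Alice): max(14, -21, -30) = 14
Right (Kira): min(-24, 14) = -24
S0 (Alice): max(-15, -10, -24) = -10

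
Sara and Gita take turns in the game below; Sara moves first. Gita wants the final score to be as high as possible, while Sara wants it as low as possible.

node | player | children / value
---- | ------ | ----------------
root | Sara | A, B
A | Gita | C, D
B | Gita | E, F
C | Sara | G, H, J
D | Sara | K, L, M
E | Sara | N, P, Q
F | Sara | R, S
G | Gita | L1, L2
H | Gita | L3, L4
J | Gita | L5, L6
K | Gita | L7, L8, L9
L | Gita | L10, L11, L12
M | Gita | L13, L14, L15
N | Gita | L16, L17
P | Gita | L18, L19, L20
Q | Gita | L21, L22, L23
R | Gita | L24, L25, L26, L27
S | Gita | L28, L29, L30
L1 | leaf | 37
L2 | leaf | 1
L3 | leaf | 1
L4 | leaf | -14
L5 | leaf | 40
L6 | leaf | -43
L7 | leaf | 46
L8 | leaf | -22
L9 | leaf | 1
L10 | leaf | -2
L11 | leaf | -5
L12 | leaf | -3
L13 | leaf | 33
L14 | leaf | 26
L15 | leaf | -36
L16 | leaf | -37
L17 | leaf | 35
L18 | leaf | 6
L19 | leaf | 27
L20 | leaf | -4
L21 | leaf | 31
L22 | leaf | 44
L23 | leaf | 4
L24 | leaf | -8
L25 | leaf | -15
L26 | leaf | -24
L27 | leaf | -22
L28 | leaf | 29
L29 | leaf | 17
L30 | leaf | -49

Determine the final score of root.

G (Gita): max(37, 1) = 37
H (Gita): max(1, -14) = 1
J (Gita): max(40, -43) = 40
C (Sara): min(37, 1, 40) = 1
K (Gita): max(46, -22, 1) = 46
L (Gita): max(-2, -5, -3) = -2
M (Gita): max(33, 26, -36) = 33
D (Sara): min(46, -2, 33) = -2
A (Gita): max(1, -2) = 1
N (Gita): max(-37, 35) = 35
P (Gita): max(6, 27, -4) = 27
Q (Gita): max(31, 44, 4) = 44
E (Sara): min(35, 27, 44) = 27
R (Gita): max(-8, -15, -24, -22) = -8
S (Gita): max(29, 17, -49) = 29
F (Sara): min(-8, 29) = -8
B (Gita): max(27, -8) = 27
root (Sara): min(1, 27) = 1

1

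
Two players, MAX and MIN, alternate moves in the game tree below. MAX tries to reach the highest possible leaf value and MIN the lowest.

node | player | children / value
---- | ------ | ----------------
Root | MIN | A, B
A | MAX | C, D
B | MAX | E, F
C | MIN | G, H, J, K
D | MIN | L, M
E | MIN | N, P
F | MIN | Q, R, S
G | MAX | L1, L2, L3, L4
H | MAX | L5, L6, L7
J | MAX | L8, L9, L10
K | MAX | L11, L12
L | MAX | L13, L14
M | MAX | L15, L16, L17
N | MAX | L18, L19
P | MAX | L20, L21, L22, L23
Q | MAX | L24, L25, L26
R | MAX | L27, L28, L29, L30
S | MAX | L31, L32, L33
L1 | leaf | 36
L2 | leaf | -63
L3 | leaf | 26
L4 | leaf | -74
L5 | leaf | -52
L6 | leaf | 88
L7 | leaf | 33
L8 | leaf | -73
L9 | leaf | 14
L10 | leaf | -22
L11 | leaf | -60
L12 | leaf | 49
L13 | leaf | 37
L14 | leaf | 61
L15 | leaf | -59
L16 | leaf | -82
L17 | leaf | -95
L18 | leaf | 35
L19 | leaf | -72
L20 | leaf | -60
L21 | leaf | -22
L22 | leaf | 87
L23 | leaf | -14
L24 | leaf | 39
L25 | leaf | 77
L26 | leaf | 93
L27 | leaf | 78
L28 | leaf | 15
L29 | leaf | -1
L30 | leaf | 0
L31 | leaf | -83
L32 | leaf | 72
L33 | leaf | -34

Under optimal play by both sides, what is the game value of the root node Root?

14

G (MAX): max(36, -63, 26, -74) = 36
H (MAX): max(-52, 88, 33) = 88
J (MAX): max(-73, 14, -22) = 14
K (MAX): max(-60, 49) = 49
C (MIN): min(36, 88, 14, 49) = 14
L (MAX): max(37, 61) = 61
M (MAX): max(-59, -82, -95) = -59
D (MIN): min(61, -59) = -59
A (MAX): max(14, -59) = 14
N (MAX): max(35, -72) = 35
P (MAX): max(-60, -22, 87, -14) = 87
E (MIN): min(35, 87) = 35
Q (MAX): max(39, 77, 93) = 93
R (MAX): max(78, 15, -1, 0) = 78
S (MAX): max(-83, 72, -34) = 72
F (MIN): min(93, 78, 72) = 72
B (MAX): max(35, 72) = 72
Root (MIN): min(14, 72) = 14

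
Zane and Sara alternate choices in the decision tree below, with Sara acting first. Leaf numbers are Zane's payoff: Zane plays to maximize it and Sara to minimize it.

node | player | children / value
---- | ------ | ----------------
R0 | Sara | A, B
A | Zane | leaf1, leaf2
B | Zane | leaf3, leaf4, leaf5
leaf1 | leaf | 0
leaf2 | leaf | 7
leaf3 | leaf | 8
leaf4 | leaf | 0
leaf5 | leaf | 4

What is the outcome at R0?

7

A (Zane): max(0, 7) = 7
B (Zane): max(8, 0, 4) = 8
R0 (Sara): min(7, 8) = 7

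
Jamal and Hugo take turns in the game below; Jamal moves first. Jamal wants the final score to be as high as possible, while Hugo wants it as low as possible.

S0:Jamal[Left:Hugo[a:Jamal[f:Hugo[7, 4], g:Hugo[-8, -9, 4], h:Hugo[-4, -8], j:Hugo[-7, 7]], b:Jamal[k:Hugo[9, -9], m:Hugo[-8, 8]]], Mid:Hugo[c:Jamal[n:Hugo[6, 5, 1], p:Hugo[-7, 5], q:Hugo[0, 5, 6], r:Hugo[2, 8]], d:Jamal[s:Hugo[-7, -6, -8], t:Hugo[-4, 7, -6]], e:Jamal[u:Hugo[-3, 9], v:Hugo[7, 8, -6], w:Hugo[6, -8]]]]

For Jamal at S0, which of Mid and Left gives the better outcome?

n (Hugo): min(6, 5, 1) = 1
p (Hugo): min(-7, 5) = -7
q (Hugo): min(0, 5, 6) = 0
r (Hugo): min(2, 8) = 2
c (Jamal): max(1, -7, 0, 2) = 2
s (Hugo): min(-7, -6, -8) = -8
t (Hugo): min(-4, 7, -6) = -6
d (Jamal): max(-8, -6) = -6
u (Hugo): min(-3, 9) = -3
v (Hugo): min(7, 8, -6) = -6
w (Hugo): min(6, -8) = -8
e (Jamal): max(-3, -6, -8) = -3
Mid (Hugo): min(2, -6, -3) = -6
f (Hugo): min(7, 4) = 4
g (Hugo): min(-8, -9, 4) = -9
h (Hugo): min(-4, -8) = -8
j (Hugo): min(-7, 7) = -7
a (Jamal): max(4, -9, -8, -7) = 4
k (Hugo): min(9, -9) = -9
m (Hugo): min(-8, 8) = -8
b (Jamal): max(-9, -8) = -8
Left (Hugo): min(4, -8) = -8
Jamal prefers the higher value; Mid=-6, Left=-8. Mid is better since -6 > -8.

Mid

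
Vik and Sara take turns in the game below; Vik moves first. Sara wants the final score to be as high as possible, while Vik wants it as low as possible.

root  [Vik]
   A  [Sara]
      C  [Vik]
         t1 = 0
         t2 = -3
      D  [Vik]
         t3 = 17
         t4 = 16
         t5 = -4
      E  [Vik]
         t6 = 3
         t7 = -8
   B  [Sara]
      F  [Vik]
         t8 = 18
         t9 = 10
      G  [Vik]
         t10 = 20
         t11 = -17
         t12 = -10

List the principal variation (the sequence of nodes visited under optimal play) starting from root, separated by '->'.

C (Vik): min(0, -3) = -3
D (Vik): min(17, 16, -4) = -4
E (Vik): min(3, -8) = -8
A (Sara): max(-3, -4, -8) = -3
F (Vik): min(18, 10) = 10
G (Vik): min(20, -17, -10) = -17
B (Sara): max(10, -17) = 10
root (Vik): min(-3, 10) = -3
At root, Vik picks A (lowest: -3).
At A, Sara picks C (highest: -3).
At C, Vik picks t2 (lowest: -3).
Terminal value -3.

root -> A -> C -> t2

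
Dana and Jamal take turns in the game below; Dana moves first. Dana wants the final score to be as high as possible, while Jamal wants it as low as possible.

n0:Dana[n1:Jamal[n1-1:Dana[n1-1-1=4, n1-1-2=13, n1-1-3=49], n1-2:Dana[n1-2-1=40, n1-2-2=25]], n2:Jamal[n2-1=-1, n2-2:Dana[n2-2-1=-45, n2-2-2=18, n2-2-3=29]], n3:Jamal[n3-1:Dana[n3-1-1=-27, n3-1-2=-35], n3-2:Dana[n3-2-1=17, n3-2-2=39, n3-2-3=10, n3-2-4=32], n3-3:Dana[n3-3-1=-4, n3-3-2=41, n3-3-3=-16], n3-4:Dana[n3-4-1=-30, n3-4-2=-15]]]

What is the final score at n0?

40

n1-1 (Dana): max(4, 13, 49) = 49
n1-2 (Dana): max(40, 25) = 40
n1 (Jamal): min(49, 40) = 40
n2-2 (Dana): max(-45, 18, 29) = 29
n2 (Jamal): min(-1, 29) = -1
n3-1 (Dana): max(-27, -35) = -27
n3-2 (Dana): max(17, 39, 10, 32) = 39
n3-3 (Dana): max(-4, 41, -16) = 41
n3-4 (Dana): max(-30, -15) = -15
n3 (Jamal): min(-27, 39, 41, -15) = -27
n0 (Dana): max(40, -1, -27) = 40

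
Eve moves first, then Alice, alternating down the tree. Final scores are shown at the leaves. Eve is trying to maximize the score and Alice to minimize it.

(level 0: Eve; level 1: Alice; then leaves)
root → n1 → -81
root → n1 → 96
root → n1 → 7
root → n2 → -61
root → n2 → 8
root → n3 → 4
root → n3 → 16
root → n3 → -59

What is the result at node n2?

n2 (Alice): min(-61, 8) = -61

-61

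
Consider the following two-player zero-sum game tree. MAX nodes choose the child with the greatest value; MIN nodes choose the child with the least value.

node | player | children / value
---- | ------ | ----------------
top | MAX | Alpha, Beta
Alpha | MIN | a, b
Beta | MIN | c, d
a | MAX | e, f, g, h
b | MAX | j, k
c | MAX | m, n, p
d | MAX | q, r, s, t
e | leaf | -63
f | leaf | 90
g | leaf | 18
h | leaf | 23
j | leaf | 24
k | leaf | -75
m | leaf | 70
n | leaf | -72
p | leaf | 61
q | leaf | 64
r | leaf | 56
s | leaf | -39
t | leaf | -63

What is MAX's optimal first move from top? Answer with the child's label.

a (MAX): max(-63, 90, 18, 23) = 90
b (MAX): max(24, -75) = 24
Alpha (MIN): min(90, 24) = 24
c (MAX): max(70, -72, 61) = 70
d (MAX): max(64, 56, -39, -63) = 64
Beta (MIN): min(70, 64) = 64
top (MAX): max(24, 64) = 64
MAX at top wants the highest of {Alpha=24, Beta=64}, so chooses Beta.

Beta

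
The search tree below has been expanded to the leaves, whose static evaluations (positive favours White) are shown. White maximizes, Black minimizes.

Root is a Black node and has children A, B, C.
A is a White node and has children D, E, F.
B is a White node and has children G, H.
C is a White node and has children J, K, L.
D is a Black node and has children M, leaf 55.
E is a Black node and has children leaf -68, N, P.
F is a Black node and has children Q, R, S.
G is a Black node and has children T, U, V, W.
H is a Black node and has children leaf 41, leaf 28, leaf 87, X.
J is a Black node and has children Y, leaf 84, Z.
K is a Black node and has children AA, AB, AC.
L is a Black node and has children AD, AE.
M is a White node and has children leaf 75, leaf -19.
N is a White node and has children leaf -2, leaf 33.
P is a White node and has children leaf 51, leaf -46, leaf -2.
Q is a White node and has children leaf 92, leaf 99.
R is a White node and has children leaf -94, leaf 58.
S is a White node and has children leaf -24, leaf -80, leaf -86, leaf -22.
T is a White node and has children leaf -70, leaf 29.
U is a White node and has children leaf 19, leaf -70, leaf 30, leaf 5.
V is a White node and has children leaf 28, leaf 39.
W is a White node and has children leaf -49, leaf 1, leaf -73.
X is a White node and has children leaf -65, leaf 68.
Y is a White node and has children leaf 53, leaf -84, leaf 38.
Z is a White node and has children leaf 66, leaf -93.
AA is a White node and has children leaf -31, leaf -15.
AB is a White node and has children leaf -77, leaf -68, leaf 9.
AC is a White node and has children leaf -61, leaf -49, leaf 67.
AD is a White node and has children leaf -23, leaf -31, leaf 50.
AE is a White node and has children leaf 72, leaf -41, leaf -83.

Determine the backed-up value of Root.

28

M (White): max(75, -19) = 75
D (Black): min(75, 55) = 55
N (White): max(-2, 33) = 33
P (White): max(51, -46, -2) = 51
E (Black): min(-68, 33, 51) = -68
Q (White): max(92, 99) = 99
R (White): max(-94, 58) = 58
S (White): max(-24, -80, -86, -22) = -22
F (Black): min(99, 58, -22) = -22
A (White): max(55, -68, -22) = 55
T (White): max(-70, 29) = 29
U (White): max(19, -70, 30, 5) = 30
V (White): max(28, 39) = 39
W (White): max(-49, 1, -73) = 1
G (Black): min(29, 30, 39, 1) = 1
X (White): max(-65, 68) = 68
H (Black): min(41, 28, 87, 68) = 28
B (White): max(1, 28) = 28
Y (White): max(53, -84, 38) = 53
Z (White): max(66, -93) = 66
J (Black): min(53, 84, 66) = 53
AA (White): max(-31, -15) = -15
AB (White): max(-77, -68, 9) = 9
AC (White): max(-61, -49, 67) = 67
K (Black): min(-15, 9, 67) = -15
AD (White): max(-23, -31, 50) = 50
AE (White): max(72, -41, -83) = 72
L (Black): min(50, 72) = 50
C (White): max(53, -15, 50) = 53
Root (Black): min(55, 28, 53) = 28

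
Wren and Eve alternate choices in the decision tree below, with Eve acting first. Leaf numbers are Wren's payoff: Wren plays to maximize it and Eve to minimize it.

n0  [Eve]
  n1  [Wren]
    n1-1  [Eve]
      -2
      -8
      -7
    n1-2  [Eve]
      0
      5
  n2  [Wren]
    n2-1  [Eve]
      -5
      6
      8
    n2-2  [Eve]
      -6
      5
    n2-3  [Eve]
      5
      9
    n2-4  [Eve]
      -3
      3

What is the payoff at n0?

0

n1-1 (Eve): min(-2, -8, -7) = -8
n1-2 (Eve): min(0, 5) = 0
n1 (Wren): max(-8, 0) = 0
n2-1 (Eve): min(-5, 6, 8) = -5
n2-2 (Eve): min(-6, 5) = -6
n2-3 (Eve): min(5, 9) = 5
n2-4 (Eve): min(-3, 3) = -3
n2 (Wren): max(-5, -6, 5, -3) = 5
n0 (Eve): min(0, 5) = 0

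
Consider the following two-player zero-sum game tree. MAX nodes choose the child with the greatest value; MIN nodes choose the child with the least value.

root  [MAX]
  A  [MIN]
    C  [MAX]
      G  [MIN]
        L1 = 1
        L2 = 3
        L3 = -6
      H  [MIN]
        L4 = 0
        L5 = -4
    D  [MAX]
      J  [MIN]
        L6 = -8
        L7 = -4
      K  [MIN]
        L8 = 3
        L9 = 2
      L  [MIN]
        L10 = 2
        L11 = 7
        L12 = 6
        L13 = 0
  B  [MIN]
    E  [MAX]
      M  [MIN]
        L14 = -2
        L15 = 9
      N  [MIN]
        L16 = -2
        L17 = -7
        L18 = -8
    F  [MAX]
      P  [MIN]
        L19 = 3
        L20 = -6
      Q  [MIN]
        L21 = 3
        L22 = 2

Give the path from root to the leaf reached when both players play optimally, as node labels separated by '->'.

root -> B -> E -> M -> L14

G (MIN): min(1, 3, -6) = -6
H (MIN): min(0, -4) = -4
C (MAX): max(-6, -4) = -4
J (MIN): min(-8, -4) = -8
K (MIN): min(3, 2) = 2
L (MIN): min(2, 7, 6, 0) = 0
D (MAX): max(-8, 2, 0) = 2
A (MIN): min(-4, 2) = -4
M (MIN): min(-2, 9) = -2
N (MIN): min(-2, -7, -8) = -8
E (MAX): max(-2, -8) = -2
P (MIN): min(3, -6) = -6
Q (MIN): min(3, 2) = 2
F (MAX): max(-6, 2) = 2
B (MIN): min(-2, 2) = -2
root (MAX): max(-4, -2) = -2
At root, MAX picks B (highest: -2).
At B, MIN picks E (lowest: -2).
At E, MAX picks M (highest: -2).
At M, MIN picks L14 (lowest: -2).
Terminal value -2.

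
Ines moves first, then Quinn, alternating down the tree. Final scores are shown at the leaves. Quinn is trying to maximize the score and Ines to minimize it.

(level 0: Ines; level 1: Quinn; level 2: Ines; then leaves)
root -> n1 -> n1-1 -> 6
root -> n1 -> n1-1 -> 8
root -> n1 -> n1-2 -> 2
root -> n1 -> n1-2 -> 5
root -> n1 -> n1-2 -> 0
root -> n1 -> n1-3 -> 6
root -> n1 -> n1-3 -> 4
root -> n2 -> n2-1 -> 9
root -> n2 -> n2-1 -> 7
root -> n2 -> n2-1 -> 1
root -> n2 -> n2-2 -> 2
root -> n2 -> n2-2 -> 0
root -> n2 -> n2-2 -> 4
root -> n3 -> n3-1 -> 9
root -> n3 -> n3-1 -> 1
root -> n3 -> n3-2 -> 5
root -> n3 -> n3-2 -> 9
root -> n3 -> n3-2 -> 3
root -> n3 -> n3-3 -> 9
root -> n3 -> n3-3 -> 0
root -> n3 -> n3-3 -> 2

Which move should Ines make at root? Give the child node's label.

n1-1 (Ines): min(6, 8) = 6
n1-2 (Ines): min(2, 5, 0) = 0
n1-3 (Ines): min(6, 4) = 4
n1 (Quinn): max(6, 0, 4) = 6
n2-1 (Ines): min(9, 7, 1) = 1
n2-2 (Ines): min(2, 0, 4) = 0
n2 (Quinn): max(1, 0) = 1
n3-1 (Ines): min(9, 1) = 1
n3-2 (Ines): min(5, 9, 3) = 3
n3-3 (Ines): min(9, 0, 2) = 0
n3 (Quinn): max(1, 3, 0) = 3
root (Ines): min(6, 1, 3) = 1
Ines at root wants the lowest of {n1=6, n2=1, n3=3}, so chooses n2.

n2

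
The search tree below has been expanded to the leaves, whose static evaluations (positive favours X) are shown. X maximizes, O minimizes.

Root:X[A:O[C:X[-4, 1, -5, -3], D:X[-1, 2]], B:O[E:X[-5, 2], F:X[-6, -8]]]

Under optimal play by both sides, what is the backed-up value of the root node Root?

C (X): max(-4, 1, -5, -3) = 1
D (X): max(-1, 2) = 2
A (O): min(1, 2) = 1
E (X): max(-5, 2) = 2
F (X): max(-6, -8) = -6
B (O): min(2, -6) = -6
Root (X): max(1, -6) = 1

1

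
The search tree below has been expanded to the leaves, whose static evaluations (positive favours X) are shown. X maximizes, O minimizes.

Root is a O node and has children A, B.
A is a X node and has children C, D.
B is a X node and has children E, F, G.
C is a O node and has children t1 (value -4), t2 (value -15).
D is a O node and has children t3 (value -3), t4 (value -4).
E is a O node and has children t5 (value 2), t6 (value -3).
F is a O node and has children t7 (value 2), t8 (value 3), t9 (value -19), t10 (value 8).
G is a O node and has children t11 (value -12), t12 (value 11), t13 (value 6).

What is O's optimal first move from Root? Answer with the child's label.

C (O): min(-4, -15) = -15
D (O): min(-3, -4) = -4
A (X): max(-15, -4) = -4
E (O): min(2, -3) = -3
F (O): min(2, 3, -19, 8) = -19
G (O): min(-12, 11, 6) = -12
B (X): max(-3, -19, -12) = -3
Root (O): min(-4, -3) = -4
O at Root wants the lowest of {A=-4, B=-3}, so chooses A.

A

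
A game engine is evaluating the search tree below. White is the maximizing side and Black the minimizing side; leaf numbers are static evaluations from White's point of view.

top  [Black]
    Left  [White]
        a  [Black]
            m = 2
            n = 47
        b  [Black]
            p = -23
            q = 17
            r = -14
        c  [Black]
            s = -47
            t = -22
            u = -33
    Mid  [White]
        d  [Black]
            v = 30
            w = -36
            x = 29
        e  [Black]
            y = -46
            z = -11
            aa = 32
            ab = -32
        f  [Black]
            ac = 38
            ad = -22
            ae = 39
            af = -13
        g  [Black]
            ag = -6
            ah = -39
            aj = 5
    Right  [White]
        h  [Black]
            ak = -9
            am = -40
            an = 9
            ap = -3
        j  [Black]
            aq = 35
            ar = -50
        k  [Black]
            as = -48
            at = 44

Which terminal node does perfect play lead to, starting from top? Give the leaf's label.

am

a (Black): min(2, 47) = 2
b (Black): min(-23, 17, -14) = -23
c (Black): min(-47, -22, -33) = -47
Left (White): max(2, -23, -47) = 2
d (Black): min(30, -36, 29) = -36
e (Black): min(-46, -11, 32, -32) = -46
f (Black): min(38, -22, 39, -13) = -22
g (Black): min(-6, -39, 5) = -39
Mid (White): max(-36, -46, -22, -39) = -22
h (Black): min(-9, -40, 9, -3) = -40
j (Black): min(35, -50) = -50
k (Black): min(-48, 44) = -48
Right (White): max(-40, -50, -48) = -40
top (Black): min(2, -22, -40) = -40
At top, Black picks Right (lowest: -40).
At Right, White picks h (highest: -40).
At h, Black picks am (lowest: -40).
Terminal value -40.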